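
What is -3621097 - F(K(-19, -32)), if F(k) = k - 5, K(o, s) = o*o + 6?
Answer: -3621459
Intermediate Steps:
K(o, s) = 6 + o**2 (K(o, s) = o**2 + 6 = 6 + o**2)
F(k) = -5 + k
-3621097 - F(K(-19, -32)) = -3621097 - (-5 + (6 + (-19)**2)) = -3621097 - (-5 + (6 + 361)) = -3621097 - (-5 + 367) = -3621097 - 1*362 = -3621097 - 362 = -3621459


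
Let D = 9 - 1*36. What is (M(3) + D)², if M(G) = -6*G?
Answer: 2025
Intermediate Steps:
D = -27 (D = 9 - 36 = -27)
(M(3) + D)² = (-6*3 - 27)² = (-18 - 27)² = (-45)² = 2025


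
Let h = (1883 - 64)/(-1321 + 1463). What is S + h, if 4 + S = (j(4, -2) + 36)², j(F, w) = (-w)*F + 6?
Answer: 356251/142 ≈ 2508.8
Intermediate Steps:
j(F, w) = 6 - F*w (j(F, w) = -F*w + 6 = 6 - F*w)
h = 1819/142 ≈ 12.810
S = 2496 (S = -4 + ((6 - 1*4*(-2)) + 36)² = -4 + ((6 + 8) + 36)² = -4 + (14 + 36)² = -4 + 50² = -4 + 2500 = 2496)
S + h = 2496 + 1819/142 = 356251/142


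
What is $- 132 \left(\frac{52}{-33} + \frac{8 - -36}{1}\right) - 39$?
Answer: $-5639$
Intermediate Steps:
$- 132 \left(\frac{52}{-33} + \frac{8 - -36}{1}\right) - 39 = - 132 \left(52 \left(- \frac{1}{33}\right) + \left(8 + 36\right) 1\right) - 39 = - 132 \left(- \frac{52}{33} + 44 \cdot 1\right) - 39 = - 132 \left(- \frac{52}{33} + 44\right) - 39 = \left(-132\right) \frac{1400}{33} - 39 = -5600 - 39 = -5639$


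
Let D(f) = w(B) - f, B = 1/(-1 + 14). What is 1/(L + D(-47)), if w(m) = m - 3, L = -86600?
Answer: -13/1125227 ≈ -1.1553e-5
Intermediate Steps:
B = 1/13 ≈ 0.076923
w(m) = -3 + m
D(f) = -38/13 - f (D(f) = (-3 + 1/13) - f = -38/13 - f)
1/(L + D(-47)) = 1/(-86600 + (-38/13 - 1*(-47))) = 1/(-86600 + (-38/13 + 47)) = 1/(-86600 + 573/13) = 1/(-1125227/13) = -13/1125227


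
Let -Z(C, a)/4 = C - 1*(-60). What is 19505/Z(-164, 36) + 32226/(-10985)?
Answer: 15450493/351520 ≈ 43.953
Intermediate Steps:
Z(C, a) = -240 - 4*C (Z(C, a) = -4*(C - 1*(-60)) = -4*(C + 60) = -4*(60 + C) = -240 - 4*C)
19505/Z(-164, 36) + 32226/(-10985) = 19505/(-240 - 4*(-164)) + 32226/(-10985) = 19505/(-240 + 656) + 32226*(-1/10985) = 19505/416 - 32226/10985 = 15450493/351520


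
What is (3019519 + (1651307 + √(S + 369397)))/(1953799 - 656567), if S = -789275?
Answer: 2335413/648616 + I*√419878/1297232 ≈ 3.6006 + 0.00049951*I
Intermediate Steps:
(3019519 + (1651307 + √(S + 369397)))/(1953799 - 656567) = (3019519 + (1651307 + √(-789275 + 369397)))/(1953799 - 656567) = (3019519 + (1651307 + √(-419878)))/1297232 = (3019519 + (1651307 + I*√419878))*(1/1297232) = (4670826 + I*√419878)*(1/1297232) = 2335413/648616 + I*√419878/1297232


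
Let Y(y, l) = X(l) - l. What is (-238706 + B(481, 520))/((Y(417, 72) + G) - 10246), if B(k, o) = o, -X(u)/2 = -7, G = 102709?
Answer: -238186/92405 ≈ -2.5776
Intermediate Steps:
X(u) = 14 (X(u) = -2*(-7) = 14)
Y(y, l) = 14 - l
(-238706 + B(481, 520))/((Y(417, 72) + G) - 10246) = (-238706 + 520)/(((14 - 1*72) + 102709) - 10246) = -238186/(((14 - 72) + 102709) - 10246) = -238186/((-58 + 102709) - 10246) = -238186/(102651 - 10246) = -238186/92405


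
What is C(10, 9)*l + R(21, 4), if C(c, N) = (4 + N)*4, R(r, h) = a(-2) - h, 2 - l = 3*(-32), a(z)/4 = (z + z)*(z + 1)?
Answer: 5108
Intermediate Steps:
a(z) = 8*z*(1 + z) (a(z) = 4*((z + z)*(z + 1)) = 4*((2*z)*(1 + z)) = 4*(2*z*(1 + z)) = 8*z*(1 + z))
l = 98 (l = 2 - 3*(-32) = 2 - 1*(-96) = 2 + 96 = 98)
R(r, h) = 16 - h (R(r, h) = 8*(-2)*(1 - 2) - h = 8*(-2)*(-1) - h = 16 - h)
C(c, N) = 16 + 4*N
C(10, 9)*l + R(21, 4) = (16 + 4*9)*98 + (16 - 1*4) = (16 + 36)*98 + (16 - 4) = 52*98 + 12 = 5096 + 12 = 5108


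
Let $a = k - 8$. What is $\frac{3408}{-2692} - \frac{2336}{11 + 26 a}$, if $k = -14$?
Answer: $\frac{1094156}{377553} \approx 2.898$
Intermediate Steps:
$a = -22$ ($a = -14 - 8 = -22$)
$\frac{3408}{-2692} - \frac{2336}{11 + 26 a} = \frac{3408}{-2692} - \frac{2336}{11 + 26 \left(-22\right)} = 3408 \left(- \frac{1}{2692}\right) - \frac{2336}{11 - 572} = - \frac{852}{673} - \frac{2336}{-561} = - \frac{852}{673} - - \frac{2336}{561} = - \frac{852}{673} + \frac{2336}{561} = \frac{1094156}{377553}$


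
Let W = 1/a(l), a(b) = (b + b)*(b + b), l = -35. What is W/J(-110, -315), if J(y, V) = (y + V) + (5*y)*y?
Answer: 1/294367500 ≈ 3.3971e-9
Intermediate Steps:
a(b) = 4*b² (a(b) = (2*b)*(2*b) = 4*b²)
W = 1/4900 (W = 1/(4*(-35)²) = 1/(4*1225) = 1/4900 ≈ 0.00020408)
J(y, V) = V + y + 5*y² (J(y, V) = (V + y) + 5*y² = V + y + 5*y²)
W/J(-110, -315) = 1/(4900*(-315 - 110 + 5*(-110)²)) = 1/(4900*(-315 - 110 + 5*12100)) = 1/(4900*(-315 - 110 + 60500)) = (1/4900)/60075 = (1/4900)*(1/60075) = 1/294367500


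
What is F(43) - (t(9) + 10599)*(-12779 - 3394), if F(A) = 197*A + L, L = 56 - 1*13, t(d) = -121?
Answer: 169469208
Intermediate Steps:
L = 43 (L = 56 - 13 = 43)
F(A) = 43 + 197*A (F(A) = 197*A + 43 = 43 + 197*A)
F(43) - (t(9) + 10599)*(-12779 - 3394) = (43 + 197*43) - (-121 + 10599)*(-12779 - 3394) = (43 + 8471) - 10478*(-16173) = 8514 - 1*(-169460694) = 8514 + 169460694 = 169469208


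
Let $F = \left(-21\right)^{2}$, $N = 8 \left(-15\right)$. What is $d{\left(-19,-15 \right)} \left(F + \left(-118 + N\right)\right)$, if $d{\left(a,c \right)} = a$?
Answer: $-3857$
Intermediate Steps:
$N = -120$
$F = 441$
$d{\left(-19,-15 \right)} \left(F + \left(-118 + N\right)\right) = - 19 \left(441 - 238\right) = \left(-19\right) 203 = -3857$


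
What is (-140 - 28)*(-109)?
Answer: 18312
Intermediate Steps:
(-140 - 28)*(-109) = -168*(-109) = 18312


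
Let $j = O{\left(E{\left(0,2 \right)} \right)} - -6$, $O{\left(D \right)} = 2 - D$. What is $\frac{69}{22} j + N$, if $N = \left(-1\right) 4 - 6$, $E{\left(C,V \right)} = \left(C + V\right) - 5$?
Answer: $\frac{49}{2} \approx 24.5$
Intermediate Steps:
$E{\left(C,V \right)} = -5 + C + V$
$N = -10$ ($N = -4 - 6 = -10$)
$j = 11$ ($j = \left(2 - \left(-5 + 0 + 2\right)\right) - -6 = \left(2 - -3\right) + 6 = \left(2 + 3\right) + 6 = 5 + 6 = 11$)
$\frac{69}{22} j + N = \frac{69}{22} \cdot 11 - 10 = \frac{69}{2} - 10 = \frac{49}{2}$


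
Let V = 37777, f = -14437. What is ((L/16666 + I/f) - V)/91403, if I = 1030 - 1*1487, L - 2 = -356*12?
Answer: -4544733127631/10996102729963 ≈ -0.41330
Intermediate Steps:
L = -4270 (L = 2 - 356*12 = 2 - 4272 = -4270)
I = -457 (I = 1030 - 1487 = -457)
((L/16666 + I/f) - V)/91403 = ((-4270/16666 - 457/(-14437)) - 1*37777)/91403 = ((-4270*1/16666 - 457*(-1/14437)) - 37777)*(1/91403) = ((-2135/8333 + 457/14437) - 37777)*(1/91403) = (-27014814/120303521 - 37777)*(1/91403) = -4544733127631/120303521*1/91403 = -4544733127631/10996102729963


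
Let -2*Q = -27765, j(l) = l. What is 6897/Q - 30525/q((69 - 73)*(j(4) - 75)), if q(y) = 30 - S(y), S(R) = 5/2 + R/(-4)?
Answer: -564111944/1823235 ≈ -309.40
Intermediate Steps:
S(R) = 5/2 - R/4 (S(R) = 5*(½) + R*(-¼) = 5/2 - R/4)
q(y) = 55/2 + y/4 (q(y) = 30 - (5/2 - y/4) = 30 + (-5/2 + y/4) = 55/2 + y/4)
Q = 27765/2 (Q = -½*(-27765) = 27765/2 ≈ 13883.)
6897/Q - 30525/q((69 - 73)*(j(4) - 75)) = 6897/(27765/2) - 30525/(55/2 + ((69 - 73)*(4 - 75))/4) = 6897*(2/27765) - 30525/(55/2 + (-4*(-71))/4) = 4598/9255 - 30525/(55/2 + (¼)*284) = 4598/9255 - 30525/(55/2 + 71) = 4598/9255 - 30525/197/2 = 4598/9255 - 30525*2/197 = 4598/9255 - 61050/197 = -564111944/1823235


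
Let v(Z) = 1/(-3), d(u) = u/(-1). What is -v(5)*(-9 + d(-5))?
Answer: -4/3 ≈ -1.3333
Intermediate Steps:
d(u) = -u (d(u) = u*(-1) = -u)
v(Z) = -⅓ (v(Z) = 1*(-⅓) = -⅓)
-v(5)*(-9 + d(-5)) = -(-1)*(-9 - 1*(-5))/3 = -(-1)*(-9 + 5)/3 = -(-1)*(-4)/3 = -1*4/3 = -4/3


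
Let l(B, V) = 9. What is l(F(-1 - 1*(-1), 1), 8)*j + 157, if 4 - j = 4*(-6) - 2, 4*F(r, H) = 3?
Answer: 427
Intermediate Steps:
F(r, H) = 3/4 (F(r, H) = (1/4)*3 = 3/4)
j = 30 (j = 4 - (4*(-6) - 2) = 4 - (-24 - 2) = 4 - 1*(-26) = 4 + 26 = 30)
l(F(-1 - 1*(-1), 1), 8)*j + 157 = 9*30 + 157 = 270 + 157 = 427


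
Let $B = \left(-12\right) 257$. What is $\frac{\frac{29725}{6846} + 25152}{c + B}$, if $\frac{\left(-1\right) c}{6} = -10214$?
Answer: $\frac{172220317}{398437200} \approx 0.43224$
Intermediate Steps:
$c = 61284$ ($c = \left(-6\right) \left(-10214\right) = 61284$)
$B = -3084$
$\frac{\frac{29725}{6846} + 25152}{c + B} = \frac{\frac{29725}{6846} + 25152}{61284 - 3084} = \frac{29725 \cdot \frac{1}{6846} + 25152}{58200} = \left(\frac{29725}{6846} + 25152\right) \frac{1}{58200} = \frac{172220317}{6846} \cdot \frac{1}{58200} = \frac{172220317}{398437200}$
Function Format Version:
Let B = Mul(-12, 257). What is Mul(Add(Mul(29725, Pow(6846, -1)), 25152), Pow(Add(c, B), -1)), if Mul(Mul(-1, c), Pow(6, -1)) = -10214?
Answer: Rational(172220317, 398437200) ≈ 0.43224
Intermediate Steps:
c = 61284 (c = Mul(-6, -10214) = 61284)
B = -3084
Mul(Add(Mul(29725, Pow(6846, -1)), 25152), Pow(Add(c, B), -1)) = Mul(Add(Mul(29725, Pow(6846, -1)), 25152), Pow(Add(61284, -3084), -1)) = Mul(Add(Mul(29725, Rational(1, 6846)), 25152), Pow(58200, -1)) = Mul(Add(Rational(29725, 6846), 25152), Rational(1, 58200)) = Mul(Rational(172220317, 6846), Rational(1, 58200)) = Rational(172220317, 398437200)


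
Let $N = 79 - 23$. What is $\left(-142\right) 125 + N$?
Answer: $-17694$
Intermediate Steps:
$N = 56$
$\left(-142\right) 125 + N = \left(-142\right) 125 + 56 = -17750 + 56 = -17694$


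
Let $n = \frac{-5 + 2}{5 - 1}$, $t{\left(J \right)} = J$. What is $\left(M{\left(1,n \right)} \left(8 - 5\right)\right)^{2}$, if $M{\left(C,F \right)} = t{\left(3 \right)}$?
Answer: $81$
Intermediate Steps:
$n = - \frac{3}{4} \approx -0.75$
$M{\left(C,F \right)} = 3$
$\left(M{\left(1,n \right)} \left(8 - 5\right)\right)^{2} = \left(3 \left(8 - 5\right)\right)^{2} = \left(3 \cdot 3\right)^{2} = 9^{2} = 81$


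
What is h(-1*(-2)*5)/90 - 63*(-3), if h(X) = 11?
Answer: 17021/90 ≈ 189.12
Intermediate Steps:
h(-1*(-2)*5)/90 - 63*(-3) = 11/90 - 63*(-3) = 11*(1/90) + 189 = 11/90 + 189 = 17021/90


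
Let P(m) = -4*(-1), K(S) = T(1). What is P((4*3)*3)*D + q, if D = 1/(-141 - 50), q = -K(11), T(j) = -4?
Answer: 760/191 ≈ 3.9791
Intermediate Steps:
K(S) = -4
q = 4 (q = -1*(-4) = 4)
D = -1/191 (D = 1/(-191) = -1/191 ≈ -0.0052356)
P(m) = 4
P((4*3)*3)*D + q = 4*(-1/191) + 4 = -4/191 + 4 = 760/191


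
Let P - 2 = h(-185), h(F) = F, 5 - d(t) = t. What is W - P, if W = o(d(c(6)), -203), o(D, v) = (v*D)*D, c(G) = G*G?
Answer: -194900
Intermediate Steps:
c(G) = G²
d(t) = 5 - t
o(D, v) = v*D² (o(D, v) = (D*v)*D = v*D²)
W = -195083 (W = -203*(5 - 1*6²)² = -203*(5 - 1*36)² = -203*(5 - 36)² = -203*(-31)² = -203*961 = -195083)
P = -183 (P = 2 - 185 = -183)
W - P = -195083 - 1*(-183) = -195083 + 183 = -194900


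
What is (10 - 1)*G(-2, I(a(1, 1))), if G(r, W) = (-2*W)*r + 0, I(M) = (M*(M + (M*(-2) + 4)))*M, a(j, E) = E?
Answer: 108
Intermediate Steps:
I(M) = M**2*(4 - M) (I(M) = (M*(M + (-2*M + 4)))*M = (M*(M + (4 - 2*M)))*M = (M*(4 - M))*M = M**2*(4 - M))
G(r, W) = -2*W*r (G(r, W) = -2*W*r + 0 = -2*W*r)
(10 - 1)*G(-2, I(a(1, 1))) = (10 - 1)*(-2*1**2*(4 - 1*1)*(-2)) = 9*(-2*1*(4 - 1)*(-2)) = 9*(-2*1*3*(-2)) = 9*(-2*3*(-2)) = 9*12 = 108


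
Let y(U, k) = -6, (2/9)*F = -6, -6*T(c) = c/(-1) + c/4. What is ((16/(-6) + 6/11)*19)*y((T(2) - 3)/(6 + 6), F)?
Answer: 2660/11 ≈ 241.82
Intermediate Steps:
T(c) = c/8 (T(c) = -(c/(-1) + c/4)/6 = -(c*(-1) + c*(1/4))/6 = -(-c + c/4)/6 = -(-1)*c/8 = c/8)
F = -27 (F = (9/2)*(-6) = -27)
((16/(-6) + 6/11)*19)*y((T(2) - 3)/(6 + 6), F) = ((16/(-6) + 6/11)*19)*(-6) = ((16*(-1/6) + 6*(1/11))*19)*(-6) = ((-8/3 + 6/11)*19)*(-6) = -70/33*19*(-6) = -1330/33*(-6) = 2660/11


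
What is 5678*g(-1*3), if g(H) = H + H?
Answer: -34068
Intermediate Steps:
g(H) = 2*H
5678*g(-1*3) = 5678*(2*(-1*3)) = 5678*(2*(-3)) = 5678*(-6) = -34068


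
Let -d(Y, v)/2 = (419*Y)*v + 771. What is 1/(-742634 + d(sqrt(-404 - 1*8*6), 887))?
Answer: I/(4*(-186044*I + 371653*sqrt(113))) ≈ -2.9733e-9 + 6.314e-8*I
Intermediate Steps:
d(Y, v) = -1542 - 838*Y*v (d(Y, v) = -2*((419*Y)*v + 771) = -2*(419*Y*v + 771) = -2*(771 + 419*Y*v) = -1542 - 838*Y*v)
1/(-742634 + d(sqrt(-404 - 1*8*6), 887)) = 1/(-742634 + (-1542 - 838*sqrt(-404 - 1*8*6)*887)) = 1/(-742634 + (-1542 - 838*sqrt(-404 - 8*6)*887)) = 1/(-742634 + (-1542 - 838*sqrt(-404 - 48)*887)) = 1/(-742634 + (-1542 - 838*sqrt(-452)*887)) = 1/(-742634 + (-1542 - 838*2*I*sqrt(113)*887)) = 1/(-742634 + (-1542 - 1486612*I*sqrt(113))) = 1/(-744176 - 1486612*I*sqrt(113))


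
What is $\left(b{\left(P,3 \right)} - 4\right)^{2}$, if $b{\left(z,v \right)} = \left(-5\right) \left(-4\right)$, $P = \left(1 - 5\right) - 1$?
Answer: $256$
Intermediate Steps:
$P = -5$ ($P = -4 - 1 = -5$)
$b{\left(z,v \right)} = 20$
$\left(b{\left(P,3 \right)} - 4\right)^{2} = \left(20 - 4\right)^{2} = 16^{2} = 256$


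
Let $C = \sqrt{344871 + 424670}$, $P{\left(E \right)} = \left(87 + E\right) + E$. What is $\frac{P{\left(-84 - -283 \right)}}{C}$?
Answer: $\frac{485 \sqrt{769541}}{769541} \approx 0.55287$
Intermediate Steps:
$P{\left(E \right)} = 87 + 2 E$
$C = \sqrt{769541} \approx 877.23$
$\frac{P{\left(-84 - -283 \right)}}{C} = \frac{87 + 2 \left(-84 - -283\right)}{\sqrt{769541}} = \left(87 + 2 \left(-84 + 283\right)\right) \frac{\sqrt{769541}}{769541} = \left(87 + 2 \cdot 199\right) \frac{\sqrt{769541}}{769541} = \left(87 + 398\right) \frac{\sqrt{769541}}{769541} = 485 \frac{\sqrt{769541}}{769541} = \frac{485 \sqrt{769541}}{769541}$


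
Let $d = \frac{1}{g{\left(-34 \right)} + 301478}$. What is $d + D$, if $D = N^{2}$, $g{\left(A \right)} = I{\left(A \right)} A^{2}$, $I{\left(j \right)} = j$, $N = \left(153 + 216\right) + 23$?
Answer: $\frac{40286705537}{262174} \approx 1.5366 \cdot 10^{5}$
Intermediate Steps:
$N = 392$ ($N = 369 + 23 = 392$)
$g{\left(A \right)} = A^{3}$ ($g{\left(A \right)} = A A^{2} = A^{3}$)
$D = 153664$ ($D = 392^{2} = 153664$)
$d = \frac{1}{262174}$ ($d = \frac{1}{\left(-34\right)^{3} + 301478} = \frac{1}{-39304 + 301478} = \frac{1}{262174} \approx 3.8143 \cdot 10^{-6}$)
$d + D = \frac{1}{262174} + 153664 = \frac{40286705537}{262174}$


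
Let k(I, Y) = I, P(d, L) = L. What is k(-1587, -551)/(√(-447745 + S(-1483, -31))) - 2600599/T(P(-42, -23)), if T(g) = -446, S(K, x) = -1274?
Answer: 2600599/446 + 529*I*√49891/49891 ≈ 5830.9 + 2.3683*I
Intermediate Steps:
k(-1587, -551)/(√(-447745 + S(-1483, -31))) - 2600599/T(P(-42, -23)) = -1587/√(-447745 - 1274) - 2600599/(-446) = -1587*(-I*√49891/149673) - 2600599*(-1/446) = -1587*(-I*√49891/149673) + 2600599/446 = -(-529)*I*√49891/49891 + 2600599/446 = 529*I*√49891/49891 + 2600599/446 = 2600599/446 + 529*I*√49891/49891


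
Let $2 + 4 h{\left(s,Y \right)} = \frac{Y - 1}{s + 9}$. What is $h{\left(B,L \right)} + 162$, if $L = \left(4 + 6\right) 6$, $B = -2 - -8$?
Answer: $\frac{9749}{60} \approx 162.48$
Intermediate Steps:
$B = 6$ ($B = -2 + 8 = 6$)
$L = 60$ ($L = 10 \cdot 6 = 60$)
$h{\left(s,Y \right)} = - \frac{1}{2} + \frac{-1 + Y}{4 \left(9 + s\right)}$ ($h{\left(s,Y \right)} = - \frac{1}{2} + \frac{\left(Y - 1\right) \frac{1}{s + 9}}{4} = - \frac{1}{2} + \frac{\left(-1 + Y\right) \frac{1}{9 + s}}{4} = - \frac{1}{2} + \frac{\frac{1}{9 + s} \left(-1 + Y\right)}{4} = - \frac{1}{2} + \frac{-1 + Y}{4 \left(9 + s\right)}$)
$h{\left(B,L \right)} + 162 = \frac{-19 + 60 - 12}{4 \left(9 + 6\right)} + 162 = \frac{-19 + 60 - 12}{4 \cdot 15} + 162 = \frac{1}{4} \cdot \frac{1}{15} \cdot 29 + 162 = \frac{29}{60} + 162 = \frac{9749}{60}$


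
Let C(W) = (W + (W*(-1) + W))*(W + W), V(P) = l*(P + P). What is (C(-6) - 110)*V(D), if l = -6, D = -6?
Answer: -2736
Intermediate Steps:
V(P) = -12*P (V(P) = -6*(P + P) = -12*P)
C(W) = 2*W² (C(W) = (W + (-W + W))*(2*W) = (W + 0)*(2*W) = W*(2*W) = 2*W²)
(C(-6) - 110)*V(D) = (2*(-6)² - 110)*(-12*(-6)) = (2*36 - 110)*72 = (72 - 110)*72 = -38*72 = -2736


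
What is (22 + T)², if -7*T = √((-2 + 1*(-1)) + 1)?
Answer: (154 - I*√2)²/49 ≈ 483.96 - 8.8893*I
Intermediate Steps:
T = -I*√2/7 (T = -√((-2 + 1*(-1)) + 1)/7 = -√((-2 - 1) + 1)/7 = -√(-3 + 1)/7 = -I*√2/7 ≈ -0.20203*I)
(22 + T)² = (22 - I*√2/7)²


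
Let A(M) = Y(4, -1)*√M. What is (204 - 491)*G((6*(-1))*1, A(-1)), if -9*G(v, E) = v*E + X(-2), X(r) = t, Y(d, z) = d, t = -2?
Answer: -574/9 - 2296*I/3 ≈ -63.778 - 765.33*I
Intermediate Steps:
X(r) = -2
A(M) = 4*√M
G(v, E) = 2/9 - E*v/9 (G(v, E) = -(v*E - 2)/9 = -(E*v - 2)/9 = -(-2 + E*v)/9 = 2/9 - E*v/9)
(204 - 491)*G((6*(-1))*1, A(-1)) = (204 - 491)*(2/9 - 4*√(-1)*(6*(-1))*1/9) = -287*(2/9 - 4*I*(-6*1)/9) = -287*(2/9 - ⅑*4*I*(-6)) = -287*(2/9 + 8*I/3) = -574/9 - 2296*I/3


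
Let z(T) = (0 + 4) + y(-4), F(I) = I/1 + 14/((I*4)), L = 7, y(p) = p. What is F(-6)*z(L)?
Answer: 0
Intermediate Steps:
F(I) = I + 7/(2*I) (F(I) = I*1 + 14/((4*I)) = I + 14*(1/(4*I)) = I + 7/(2*I))
z(T) = 0 (z(T) = (0 + 4) - 4 = 4 - 4 = 0)
F(-6)*z(L) = (-6 + (7/2)/(-6))*0 = (-6 + (7/2)*(-1/6))*0 = (-6 - 7/12)*0 = -79/12*0 = 0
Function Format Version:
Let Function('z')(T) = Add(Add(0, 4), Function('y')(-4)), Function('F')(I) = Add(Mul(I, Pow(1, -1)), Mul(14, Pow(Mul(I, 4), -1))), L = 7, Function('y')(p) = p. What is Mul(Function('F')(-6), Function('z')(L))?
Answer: 0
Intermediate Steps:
Function('F')(I) = Add(I, Mul(Rational(7, 2), Pow(I, -1))) (Function('F')(I) = Add(Mul(I, 1), Mul(14, Pow(Mul(4, I), -1))) = Add(I, Mul(14, Mul(Rational(1, 4), Pow(I, -1)))) = Add(I, Mul(Rational(7, 2), Pow(I, -1))))
Function('z')(T) = 0 (Function('z')(T) = Add(Add(0, 4), -4) = Add(4, -4) = 0)
Mul(Function('F')(-6), Function('z')(L)) = Mul(Add(-6, Mul(Rational(7, 2), Pow(-6, -1))), 0) = Mul(Add(-6, Mul(Rational(7, 2), Rational(-1, 6))), 0) = Mul(Add(-6, Rational(-7, 12)), 0) = Mul(Rational(-79, 12), 0) = 0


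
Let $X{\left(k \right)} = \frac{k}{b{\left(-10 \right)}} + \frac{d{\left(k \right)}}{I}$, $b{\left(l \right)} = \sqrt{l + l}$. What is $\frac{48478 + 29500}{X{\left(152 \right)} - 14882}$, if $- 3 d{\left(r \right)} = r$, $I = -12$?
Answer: $- \frac{58732054875}{11205814732} + \frac{60004071 i \sqrt{5}}{11205814732} \approx -5.2412 + 0.011974 i$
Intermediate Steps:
$d{\left(r \right)} = - \frac{r}{3}$
$b{\left(l \right)} = \sqrt{2} \sqrt{l}$ ($b{\left(l \right)} = \sqrt{2 l} = \sqrt{2} \sqrt{l}$)
$X{\left(k \right)} = \frac{k}{36} - \frac{i k \sqrt{5}}{10}$ ($X{\left(k \right)} = \frac{k}{\sqrt{2} \sqrt{-10}} + \frac{\left(- \frac{1}{3}\right) k}{-12} = \frac{k}{\sqrt{2} i \sqrt{10}} + - \frac{k}{3} \left(- \frac{1}{12}\right) = \frac{k}{2 i \sqrt{5}} + \frac{k}{36} = k \left(- \frac{i \sqrt{5}}{10}\right) + \frac{k}{36} = - \frac{i k \sqrt{5}}{10} + \frac{k}{36} = \frac{k}{36} - \frac{i k \sqrt{5}}{10}$)
$\frac{48478 + 29500}{X{\left(152 \right)} - 14882} = \frac{48478 + 29500}{\frac{1}{180} \cdot 152 \left(5 - 18 i \sqrt{5}\right) - 14882} = \frac{77978}{\left(\frac{38}{9} - \frac{76 i \sqrt{5}}{5}\right) - 14882} = \frac{77978}{- \frac{133900}{9} - \frac{76 i \sqrt{5}}{5}}$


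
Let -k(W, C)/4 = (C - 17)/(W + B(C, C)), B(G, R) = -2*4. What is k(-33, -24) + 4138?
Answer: 4134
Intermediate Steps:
B(G, R) = -8
k(W, C) = -4*(-17 + C)/(-8 + W) (k(W, C) = -4*(C - 17)/(W - 8) = -4*(-17 + C)/(-8 + W))
k(-33, -24) + 4138 = 4*(17 - 1*(-24))/(-8 - 33) + 4138 = 4*(17 + 24)/(-41) + 4138 = 4*(-1/41)*41 + 4138 = -4 + 4138 = 4134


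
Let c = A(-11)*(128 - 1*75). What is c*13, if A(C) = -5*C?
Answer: 37895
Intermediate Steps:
c = 2915 (c = (-5*(-11))*(128 - 1*75) = 55*(128 - 75) = 55*53 = 2915)
c*13 = 2915*13 = 37895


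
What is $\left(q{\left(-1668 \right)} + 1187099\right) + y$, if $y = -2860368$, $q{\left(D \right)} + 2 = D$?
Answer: $-1674939$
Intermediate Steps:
$q{\left(D \right)} = -2 + D$
$\left(q{\left(-1668 \right)} + 1187099\right) + y = \left(\left(-2 - 1668\right) + 1187099\right) - 2860368 = \left(-1670 + 1187099\right) - 2860368 = 1185429 - 2860368 = -1674939$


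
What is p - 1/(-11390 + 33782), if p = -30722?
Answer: -687927025/22392 ≈ -30722.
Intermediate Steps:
p - 1/(-11390 + 33782) = -30722 - 1/(-11390 + 33782) = -30722 - 1/22392 = -687927025/22392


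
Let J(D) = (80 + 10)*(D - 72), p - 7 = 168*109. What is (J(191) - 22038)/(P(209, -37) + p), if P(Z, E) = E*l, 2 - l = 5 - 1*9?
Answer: -11328/18097 ≈ -0.62596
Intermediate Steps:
p = 18319 (p = 7 + 168*109 = 7 + 18312 = 18319)
l = 6 (l = 2 - (5 - 1*9) = 2 - (5 - 9) = 2 - 1*(-4) = 2 + 4 = 6)
P(Z, E) = 6*E (P(Z, E) = E*6 = 6*E)
J(D) = -6480 + 90*D (J(D) = 90*(-72 + D) = -6480 + 90*D)
(J(191) - 22038)/(P(209, -37) + p) = ((-6480 + 90*191) - 22038)/(6*(-37) + 18319) = ((-6480 + 17190) - 22038)/(-222 + 18319) = (10710 - 22038)/18097 = -11328*1/18097 = -11328/18097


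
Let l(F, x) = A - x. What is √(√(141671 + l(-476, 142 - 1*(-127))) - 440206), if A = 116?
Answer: √(-440206 + √141518) ≈ 663.2*I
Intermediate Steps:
l(F, x) = 116 - x
√(√(141671 + l(-476, 142 - 1*(-127))) - 440206) = √(√(141671 + (116 - (142 - 1*(-127)))) - 440206) = √(√(141671 + (116 - (142 + 127))) - 440206) = √(√(141671 + (116 - 1*269)) - 440206) = √(√(141671 + (116 - 269)) - 440206) = √(√(141671 - 153) - 440206) = √(√141518 - 440206) = √(-440206 + √141518)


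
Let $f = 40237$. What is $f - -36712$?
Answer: $76949$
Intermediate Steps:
$f - -36712 = 40237 - -36712 = 40237 + 36712 = 76949$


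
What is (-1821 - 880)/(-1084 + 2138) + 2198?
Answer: 2313991/1054 ≈ 2195.4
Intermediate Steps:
(-1821 - 880)/(-1084 + 2138) + 2198 = -2701/1054 + 2198 = 2313991/1054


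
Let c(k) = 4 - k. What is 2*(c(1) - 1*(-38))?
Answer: 82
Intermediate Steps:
2*(c(1) - 1*(-38)) = 2*((4 - 1*1) - 1*(-38)) = 2*((4 - 1) + 38) = 2*(3 + 38) = 2*41 = 82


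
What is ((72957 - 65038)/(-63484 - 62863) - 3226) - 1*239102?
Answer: -30617423735/126347 ≈ -2.4233e+5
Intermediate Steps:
((72957 - 65038)/(-63484 - 62863) - 3226) - 1*239102 = (7919/(-126347) - 3226) - 239102 = (7919*(-1/126347) - 3226) - 239102 = (-7919/126347 - 3226) - 239102 = -407603341/126347 - 239102 = -30617423735/126347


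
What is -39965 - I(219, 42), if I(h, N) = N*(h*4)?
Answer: -76757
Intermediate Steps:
I(h, N) = 4*N*h (I(h, N) = N*(4*h) = 4*N*h)
-39965 - I(219, 42) = -39965 - 4*42*219 = -39965 - 1*36792 = -39965 - 36792 = -76757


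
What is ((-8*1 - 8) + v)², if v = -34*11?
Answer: 152100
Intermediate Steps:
v = -374
((-8*1 - 8) + v)² = ((-8*1 - 8) - 374)² = ((-8 - 8) - 374)² = (-16 - 374)² = (-390)² = 152100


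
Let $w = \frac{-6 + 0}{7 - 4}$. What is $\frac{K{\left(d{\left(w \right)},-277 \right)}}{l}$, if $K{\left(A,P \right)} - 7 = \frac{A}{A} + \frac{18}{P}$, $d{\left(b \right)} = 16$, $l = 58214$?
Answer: $\frac{1099}{8062639} \approx 0.00013631$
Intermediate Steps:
$w = -2$ ($w = - \frac{6}{3} = \left(-6\right) \frac{1}{3} = -2$)
$K{\left(A,P \right)} = 8 + \frac{18}{P}$ ($K{\left(A,P \right)} = 7 + \left(\frac{A}{A} + \frac{18}{P}\right) = 7 + \left(1 + \frac{18}{P}\right) = 8 + \frac{18}{P}$)
$\frac{K{\left(d{\left(w \right)},-277 \right)}}{l} = \frac{8 + \frac{18}{-277}}{58214} = \left(8 + 18 \left(- \frac{1}{277}\right)\right) \frac{1}{58214} = \left(8 - \frac{18}{277}\right) \frac{1}{58214} = \frac{2198}{277} \cdot \frac{1}{58214} = \frac{1099}{8062639}$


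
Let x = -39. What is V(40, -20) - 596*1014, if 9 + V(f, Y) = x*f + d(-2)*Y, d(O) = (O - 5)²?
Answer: -606893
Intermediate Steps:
d(O) = (-5 + O)²
V(f, Y) = -9 - 39*f + 49*Y (V(f, Y) = -9 + (-39*f + (-5 - 2)²*Y) = -9 + (-39*f + (-7)²*Y) = -9 + (-39*f + 49*Y) = -9 - 39*f + 49*Y)
V(40, -20) - 596*1014 = (-9 - 39*40 + 49*(-20)) - 596*1014 = (-9 - 1560 - 980) - 604344 = -2549 - 604344 = -606893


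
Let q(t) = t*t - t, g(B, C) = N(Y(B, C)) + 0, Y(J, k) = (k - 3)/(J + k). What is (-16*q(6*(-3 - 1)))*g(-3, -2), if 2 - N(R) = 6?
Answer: 38400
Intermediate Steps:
Y(J, k) = (-3 + k)/(J + k)
N(R) = -4 (N(R) = 2 - 1*6 = 2 - 6 = -4)
g(B, C) = -4 (g(B, C) = -4 + 0 = -4)
q(t) = t² - t
(-16*q(6*(-3 - 1)))*g(-3, -2) = -16*6*(-3 - 1)*(-1 + 6*(-3 - 1))*(-4) = -16*6*(-4)*(-1 + 6*(-4))*(-4) = -(-384)*(-1 - 24)*(-4) = -(-384)*(-25)*(-4) = -16*600*(-4) = -9600*(-4) = 38400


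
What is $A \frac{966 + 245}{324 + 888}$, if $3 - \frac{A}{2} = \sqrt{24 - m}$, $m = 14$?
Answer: $\frac{1211}{202} - \frac{1211 \sqrt{10}}{606} \approx -0.32429$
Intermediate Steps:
$A = 6 - 2 \sqrt{10}$ ($A = 6 - 2 \sqrt{24 - 14} = 6 - 2 \sqrt{10} \approx -0.32456$)
$A \frac{966 + 245}{324 + 888} = \left(6 - 2 \sqrt{10}\right) \frac{966 + 245}{324 + 888} = \left(6 - 2 \sqrt{10}\right) \frac{1211}{1212} = \frac{1211}{202} - \frac{1211 \sqrt{10}}{606}$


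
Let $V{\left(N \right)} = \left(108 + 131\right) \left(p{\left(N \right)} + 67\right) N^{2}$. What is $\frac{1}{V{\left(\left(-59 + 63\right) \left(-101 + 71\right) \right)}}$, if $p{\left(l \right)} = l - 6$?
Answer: $- \frac{1}{203054400} \approx -4.9248 \cdot 10^{-9}$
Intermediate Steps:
$p{\left(l \right)} = -6 + l$
$V{\left(N \right)} = N^{2} \left(14579 + 239 N\right)$ ($V{\left(N \right)} = \left(108 + 131\right) \left(\left(-6 + N\right) + 67\right) N^{2} = 239 \left(61 + N\right) N^{2} = \left(14579 + 239 N\right) N^{2} = N^{2} \left(14579 + 239 N\right)$)
$\frac{1}{V{\left(\left(-59 + 63\right) \left(-101 + 71\right) \right)}} = \frac{1}{239 \left(\left(-59 + 63\right) \left(-101 + 71\right)\right)^{2} \left(61 + \left(-59 + 63\right) \left(-101 + 71\right)\right)} = \frac{1}{239 \left(4 \left(-30\right)\right)^{2} \left(61 + 4 \left(-30\right)\right)} = \frac{1}{239 \left(-120\right)^{2} \left(61 - 120\right)} = \frac{1}{239 \cdot 14400 \left(-59\right)} = \frac{1}{-203054400} = - \frac{1}{203054400}$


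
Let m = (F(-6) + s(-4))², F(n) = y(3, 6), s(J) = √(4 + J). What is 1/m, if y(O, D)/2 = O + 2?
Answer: 1/100 ≈ 0.010000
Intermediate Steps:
y(O, D) = 4 + 2*O (y(O, D) = 2*(O + 2) = 2*(2 + O) = 4 + 2*O)
F(n) = 10 (F(n) = 4 + 2*3 = 4 + 6 = 10)
m = 100 (m = (10 + √(4 - 4))² = (10 + √0)² = (10 + 0)² = 10² = 100)
1/m = 1/100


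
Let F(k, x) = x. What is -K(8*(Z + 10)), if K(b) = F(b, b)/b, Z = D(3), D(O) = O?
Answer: -1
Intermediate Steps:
Z = 3
K(b) = 1 (K(b) = b/b = 1)
-K(8*(Z + 10)) = -1*1 = -1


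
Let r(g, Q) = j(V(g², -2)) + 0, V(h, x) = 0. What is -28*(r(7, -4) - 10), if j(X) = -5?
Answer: 420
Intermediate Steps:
r(g, Q) = -5 (r(g, Q) = -5 + 0 = -5)
-28*(r(7, -4) - 10) = -28*(-5 - 10) = -28*(-15) = 420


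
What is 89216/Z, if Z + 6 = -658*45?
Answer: -5576/1851 ≈ -3.0124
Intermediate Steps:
Z = -29616 (Z = -6 - 658*45 = -6 - 29610 = -29616)
89216/Z = 89216/(-29616) = 89216*(-1/29616) = -5576/1851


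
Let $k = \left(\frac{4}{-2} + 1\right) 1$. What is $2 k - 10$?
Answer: $-12$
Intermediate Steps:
$k = -1$ ($k = \left(4 \left(- \frac{1}{2}\right) + 1\right) 1 = \left(-2 + 1\right) 1 = \left(-1\right) 1 = -1$)
$2 k - 10 = 2 \left(-1\right) - 10 = -2 - 10 = -12$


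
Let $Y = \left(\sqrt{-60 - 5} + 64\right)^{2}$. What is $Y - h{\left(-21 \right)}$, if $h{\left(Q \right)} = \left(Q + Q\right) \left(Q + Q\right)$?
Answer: $2267 + 128 i \sqrt{65} \approx 2267.0 + 1032.0 i$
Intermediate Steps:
$h{\left(Q \right)} = 4 Q^{2}$ ($h{\left(Q \right)} = 2 Q 2 Q = 4 Q^{2}$)
$Y = \left(64 + i \sqrt{65}\right)^{2}$ ($Y = \left(\sqrt{-65} + 64\right)^{2} = \left(i \sqrt{65} + 64\right)^{2} = \left(64 + i \sqrt{65}\right)^{2} \approx 4031.0 + 1032.0 i$)
$Y - h{\left(-21 \right)} = \left(64 + i \sqrt{65}\right)^{2} - 4 \left(-21\right)^{2} = \left(64 + i \sqrt{65}\right)^{2} - 4 \cdot 441 = \left(64 + i \sqrt{65}\right)^{2} - 1764 = -1764 + \left(64 + i \sqrt{65}\right)^{2}$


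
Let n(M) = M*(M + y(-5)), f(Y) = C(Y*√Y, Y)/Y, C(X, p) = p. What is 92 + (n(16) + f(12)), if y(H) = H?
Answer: 269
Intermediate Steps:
f(Y) = 1 (f(Y) = Y/Y = 1)
n(M) = M*(-5 + M) (n(M) = M*(M - 5) = M*(-5 + M))
92 + (n(16) + f(12)) = 92 + (16*(-5 + 16) + 1) = 92 + (16*11 + 1) = 92 + (176 + 1) = 92 + 177 = 269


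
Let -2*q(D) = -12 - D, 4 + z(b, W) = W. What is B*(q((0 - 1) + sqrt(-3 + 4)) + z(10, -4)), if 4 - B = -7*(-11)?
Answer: 146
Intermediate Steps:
B = -73 (B = 4 - (-7)*(-11) = 4 - 1*77 = 4 - 77 = -73)
z(b, W) = -4 + W
q(D) = 6 + D/2 (q(D) = -(-12 - D)/2 = 6 + D/2)
B*(q((0 - 1) + sqrt(-3 + 4)) + z(10, -4)) = -73*((6 + ((0 - 1) + sqrt(-3 + 4))/2) + (-4 - 4)) = -73*((6 + (-1 + sqrt(1))/2) - 8) = -73*((6 + (-1 + 1)/2) - 8) = -73*((6 + (1/2)*0) - 8) = -73*((6 + 0) - 8) = -73*(6 - 8) = -73*(-2) = 146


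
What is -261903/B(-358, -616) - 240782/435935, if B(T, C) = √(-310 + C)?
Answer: -240782/435935 + 261903*I*√926/926 ≈ -0.55233 + 8606.7*I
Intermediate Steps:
-261903/B(-358, -616) - 240782/435935 = -261903/√(-310 - 616) - 240782/435935 = -261903*(-I*√926/926) - 240782*1/435935 = -261903*(-I*√926/926) - 240782/435935 = -(-261903)*I*√926/926 - 240782/435935 = 261903*I*√926/926 - 240782/435935 = -240782/435935 + 261903*I*√926/926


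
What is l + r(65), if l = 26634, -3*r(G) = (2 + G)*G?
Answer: 75547/3 ≈ 25182.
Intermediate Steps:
r(G) = -G*(2 + G)/3 (r(G) = -(2 + G)*G/3 = -G*(2 + G)/3)
l + r(65) = 26634 - ⅓*65*(2 + 65) = 26634 - ⅓*65*67 = 26634 - 4355/3 = 75547/3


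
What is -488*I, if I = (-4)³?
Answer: 31232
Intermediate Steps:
I = -64
-488*I = -488*(-64) = 31232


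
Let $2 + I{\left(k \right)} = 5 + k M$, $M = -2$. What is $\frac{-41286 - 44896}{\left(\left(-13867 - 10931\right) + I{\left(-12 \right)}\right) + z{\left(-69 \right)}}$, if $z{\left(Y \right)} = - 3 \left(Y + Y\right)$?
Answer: $\frac{86182}{24357} \approx 3.5383$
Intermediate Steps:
$I{\left(k \right)} = 3 - 2 k$ ($I{\left(k \right)} = -2 + \left(5 + k \left(-2\right)\right) = -2 - \left(-5 + 2 k\right) = 3 - 2 k$)
$z{\left(Y \right)} = - 6 Y$ ($z{\left(Y \right)} = - 3 \cdot 2 Y = - 6 Y$)
$\frac{-41286 - 44896}{\left(\left(-13867 - 10931\right) + I{\left(-12 \right)}\right) + z{\left(-69 \right)}} = \frac{-41286 - 44896}{\left(\left(-13867 - 10931\right) + \left(3 - -24\right)\right) - -414} = - \frac{86182}{\left(-24798 + \left(3 + 24\right)\right) + 414} = - \frac{86182}{\left(-24798 + 27\right) + 414} = - \frac{86182}{-24771 + 414} = - \frac{86182}{-24357} = \left(-86182\right) \left(- \frac{1}{24357}\right) = \frac{86182}{24357}$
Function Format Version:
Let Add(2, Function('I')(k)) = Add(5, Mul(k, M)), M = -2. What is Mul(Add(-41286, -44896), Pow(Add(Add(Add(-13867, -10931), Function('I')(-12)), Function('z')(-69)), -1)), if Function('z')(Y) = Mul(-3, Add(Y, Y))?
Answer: Rational(86182, 24357) ≈ 3.5383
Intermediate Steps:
Function('I')(k) = Add(3, Mul(-2, k)) (Function('I')(k) = Add(-2, Add(5, Mul(k, -2))) = Add(-2, Add(5, Mul(-2, k))) = Add(3, Mul(-2, k)))
Function('z')(Y) = Mul(-6, Y) (Function('z')(Y) = Mul(-3, Mul(2, Y)) = Mul(-6, Y))
Mul(Add(-41286, -44896), Pow(Add(Add(Add(-13867, -10931), Function('I')(-12)), Function('z')(-69)), -1)) = Mul(Add(-41286, -44896), Pow(Add(Add(Add(-13867, -10931), Add(3, Mul(-2, -12))), Mul(-6, -69)), -1)) = Mul(-86182, Pow(Add(Add(-24798, Add(3, 24)), 414), -1)) = Mul(-86182, Pow(Add(Add(-24798, 27), 414), -1)) = Mul(-86182, Pow(Add(-24771, 414), -1)) = Mul(-86182, Pow(-24357, -1)) = Mul(-86182, Rational(-1, 24357)) = Rational(86182, 24357)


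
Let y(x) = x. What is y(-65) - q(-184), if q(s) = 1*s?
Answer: 119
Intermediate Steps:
q(s) = s
y(-65) - q(-184) = -65 - 1*(-184) = -65 + 184 = 119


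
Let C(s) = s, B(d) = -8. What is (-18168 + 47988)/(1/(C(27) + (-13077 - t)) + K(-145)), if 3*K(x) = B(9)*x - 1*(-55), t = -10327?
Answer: 40599930/551407 ≈ 73.630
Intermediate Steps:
K(x) = 55/3 - 8*x/3 (K(x) = (-8*x - 1*(-55))/3 = (-8*x + 55)/3 = (55 - 8*x)/3 = 55/3 - 8*x/3)
(-18168 + 47988)/(1/(C(27) + (-13077 - t)) + K(-145)) = (-18168 + 47988)/(1/(27 + (-13077 - 1*(-10327))) + (55/3 - 8/3*(-145))) = 29820/(1/(27 + (-13077 + 10327)) + (55/3 + 1160/3)) = 29820/(1/(27 - 2750) + 405) = 29820/(1/(-2723) + 405) = 29820/(-1/2723 + 405) = 29820/(1102814/2723) = 29820*(2723/1102814) = 40599930/551407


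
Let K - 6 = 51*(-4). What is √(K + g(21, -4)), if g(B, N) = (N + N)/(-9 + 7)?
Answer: I*√194 ≈ 13.928*I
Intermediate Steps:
g(B, N) = -N (g(B, N) = (2*N)/(-2) = (2*N)*(-½) = -N)
K = -198 (K = 6 + 51*(-4) = 6 - 204 = -198)
√(K + g(21, -4)) = √(-198 - 1*(-4)) = √(-198 + 4) = √(-194) = I*√194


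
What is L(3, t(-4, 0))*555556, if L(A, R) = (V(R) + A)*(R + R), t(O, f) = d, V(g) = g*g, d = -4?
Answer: -84444512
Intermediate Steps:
V(g) = g²
t(O, f) = -4
L(A, R) = 2*R*(A + R²) (L(A, R) = (R² + A)*(R + R) = (A + R²)*(2*R) = 2*R*(A + R²))
L(3, t(-4, 0))*555556 = (2*(-4)*(3 + (-4)²))*555556 = (2*(-4)*(3 + 16))*555556 = (2*(-4)*19)*555556 = -152*555556 = -84444512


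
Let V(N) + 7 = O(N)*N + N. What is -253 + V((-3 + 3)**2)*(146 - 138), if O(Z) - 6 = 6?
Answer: -309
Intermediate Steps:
O(Z) = 12 (O(Z) = 6 + 6 = 12)
V(N) = -7 + 13*N (V(N) = -7 + (12*N + N) = -7 + 13*N)
-253 + V((-3 + 3)**2)*(146 - 138) = -253 + (-7 + 13*(-3 + 3)**2)*(146 - 138) = -253 + (-7 + 13*0**2)*8 = -253 + (-7 + 13*0)*8 = -253 + (-7 + 0)*8 = -253 - 7*8 = -253 - 56 = -309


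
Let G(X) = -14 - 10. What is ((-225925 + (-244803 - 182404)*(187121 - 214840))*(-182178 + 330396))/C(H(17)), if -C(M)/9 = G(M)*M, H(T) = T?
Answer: 73130297450581/153 ≈ 4.7798e+11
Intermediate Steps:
G(X) = -24
C(M) = 216*M (C(M) = -(-216)*M = 216*M)
((-225925 + (-244803 - 182404)*(187121 - 214840))*(-182178 + 330396))/C(H(17)) = ((-225925 + (-244803 - 182404)*(187121 - 214840))*(-182178 + 330396))/((216*17)) = ((-225925 - 427207*(-27719))*148218)/3672 = ((-225925 + 11841750833)*148218)*(1/3672) = (11841524908*148218)*(1/3672) = 1755127138813944*(1/3672) = 73130297450581/153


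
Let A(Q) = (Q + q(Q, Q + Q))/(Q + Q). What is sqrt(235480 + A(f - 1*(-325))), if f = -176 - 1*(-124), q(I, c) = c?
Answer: sqrt(941926)/2 ≈ 485.26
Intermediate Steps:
f = -52 (f = -176 + 124 = -52)
A(Q) = 3/2 (A(Q) = (Q + (Q + Q))/(Q + Q) = (Q + 2*Q)/((2*Q)) = (3*Q)*(1/(2*Q)) = 3/2)
sqrt(235480 + A(f - 1*(-325))) = sqrt(235480 + 3/2) = sqrt(470963/2) = sqrt(941926)/2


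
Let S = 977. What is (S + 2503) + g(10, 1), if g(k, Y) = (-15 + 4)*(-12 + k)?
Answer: 3502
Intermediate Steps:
g(k, Y) = 132 - 11*k (g(k, Y) = -11*(-12 + k) = 132 - 11*k)
(S + 2503) + g(10, 1) = (977 + 2503) + (132 - 11*10) = 3480 + (132 - 110) = 3480 + 22 = 3502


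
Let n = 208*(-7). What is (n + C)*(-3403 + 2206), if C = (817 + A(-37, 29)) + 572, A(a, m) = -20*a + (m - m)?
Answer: -805581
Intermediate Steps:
A(a, m) = -20*a (A(a, m) = -20*a + 0 = -20*a)
n = -1456
C = 2129 (C = (817 - 20*(-37)) + 572 = (817 + 740) + 572 = 1557 + 572 = 2129)
(n + C)*(-3403 + 2206) = (-1456 + 2129)*(-3403 + 2206) = 673*(-1197) = -805581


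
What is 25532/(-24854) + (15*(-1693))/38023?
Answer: -800985283/472511821 ≈ -1.6952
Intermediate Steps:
25532/(-24854) + (15*(-1693))/38023 = 25532*(-1/24854) - 25395*1/38023 = -12766/12427 - 25395/38023 = -800985283/472511821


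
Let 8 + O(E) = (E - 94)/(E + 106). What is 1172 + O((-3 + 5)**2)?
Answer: 12795/11 ≈ 1163.2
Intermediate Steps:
O(E) = -8 + (-94 + E)/(106 + E) (O(E) = -8 + (E - 94)/(E + 106) = -8 + (-94 + E)/(106 + E))
1172 + O((-3 + 5)**2) = 1172 + (-942 - 7*(-3 + 5)**2)/(106 + (-3 + 5)**2) = 1172 + (-942 - 7*2**2)/(106 + 2**2) = 1172 + (-942 - 7*4)/(106 + 4) = 1172 + (-942 - 28)/110 = 1172 + (1/110)*(-970) = 1172 - 97/11 = 12795/11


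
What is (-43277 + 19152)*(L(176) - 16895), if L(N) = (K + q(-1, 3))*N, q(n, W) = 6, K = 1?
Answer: 377869875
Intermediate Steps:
L(N) = 7*N (L(N) = (1 + 6)*N = 7*N)
(-43277 + 19152)*(L(176) - 16895) = (-43277 + 19152)*(7*176 - 16895) = -24125*(1232 - 16895) = -24125*(-15663) = 377869875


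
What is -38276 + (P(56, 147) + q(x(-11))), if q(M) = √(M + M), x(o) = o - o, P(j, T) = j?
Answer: -38220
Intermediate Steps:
x(o) = 0
q(M) = √2*√M (q(M) = √(2*M) = √2*√M)
-38276 + (P(56, 147) + q(x(-11))) = -38276 + (56 + √2*√0) = -38276 + (56 + √2*0) = -38276 + (56 + 0) = -38276 + 56 = -38220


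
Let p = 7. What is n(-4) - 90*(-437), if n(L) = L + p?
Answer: 39333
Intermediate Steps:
n(L) = 7 + L (n(L) = L + 7 = 7 + L)
n(-4) - 90*(-437) = (7 - 4) - 90*(-437) = 3 + 39330 = 39333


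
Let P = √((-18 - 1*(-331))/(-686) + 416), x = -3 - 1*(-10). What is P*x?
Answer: √3990882/14 ≈ 142.69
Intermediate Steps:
x = 7 (x = -3 + 10 = 7)
P = √3990882/98 (P = √((-18 + 331)*(-1/686) + 416) = √(313*(-1/686) + 416) = √(-313/686 + 416) = √(285063/686) = √3990882/98 ≈ 20.385)
P*x = (√3990882/98)*7 = √3990882/14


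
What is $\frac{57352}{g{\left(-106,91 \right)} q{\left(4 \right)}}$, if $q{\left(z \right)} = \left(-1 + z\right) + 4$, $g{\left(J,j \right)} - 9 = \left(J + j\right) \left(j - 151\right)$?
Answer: $\frac{57352}{6363} \approx 9.0134$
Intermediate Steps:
$g{\left(J,j \right)} = 9 + \left(-151 + j\right) \left(J + j\right)$ ($g{\left(J,j \right)} = 9 + \left(J + j\right) \left(j - 151\right) = 9 + \left(J + j\right) \left(-151 + j\right) = 9 + \left(-151 + j\right) \left(J + j\right)$)
$q{\left(z \right)} = 3 + z$
$\frac{57352}{g{\left(-106,91 \right)} q{\left(4 \right)}} = \frac{57352}{\left(9 + 91^{2} - -16006 - 13741 - 9646\right) \left(3 + 4\right)} = \frac{57352}{\left(9 + 8281 + 16006 - 13741 - 9646\right) 7} = \frac{57352}{909 \cdot 7} = \frac{57352}{6363}$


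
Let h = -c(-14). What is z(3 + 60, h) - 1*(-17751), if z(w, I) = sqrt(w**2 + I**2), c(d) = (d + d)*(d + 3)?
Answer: 17751 + 7*sqrt(2017) ≈ 18065.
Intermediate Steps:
c(d) = 2*d*(3 + d) (c(d) = (2*d)*(3 + d) = 2*d*(3 + d))
h = -308 (h = -2*(-14)*(3 - 14) = -2*(-14)*(-11) = -1*308 = -308)
z(w, I) = sqrt(I**2 + w**2)
z(3 + 60, h) - 1*(-17751) = sqrt((-308)**2 + (3 + 60)**2) - 1*(-17751) = sqrt(94864 + 63**2) + 17751 = sqrt(94864 + 3969) + 17751 = sqrt(98833) + 17751 = 7*sqrt(2017) + 17751 = 17751 + 7*sqrt(2017)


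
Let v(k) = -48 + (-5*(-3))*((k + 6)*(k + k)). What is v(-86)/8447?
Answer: 206352/8447 ≈ 24.429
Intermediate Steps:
v(k) = -48 + 30*k*(6 + k) (v(k) = -48 + 15*((6 + k)*(2*k)) = -48 + 15*(2*k*(6 + k)) = -48 + 30*k*(6 + k))
v(-86)/8447 = (-48 + 30*(-86)² + 180*(-86))/8447 = (-48 + 30*7396 - 15480)*(1/8447) = (-48 + 221880 - 15480)*(1/8447) = 206352*(1/8447) = 206352/8447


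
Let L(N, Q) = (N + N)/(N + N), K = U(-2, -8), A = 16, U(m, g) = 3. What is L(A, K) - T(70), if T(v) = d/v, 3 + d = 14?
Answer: 59/70 ≈ 0.84286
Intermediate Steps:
d = 11 (d = -3 + 14 = 11)
T(v) = 11/v
K = 3
L(N, Q) = 1 (L(N, Q) = (2*N)/((2*N)) = (2*N)*(1/(2*N)) = 1)
L(A, K) - T(70) = 1 - 11/70 = 59/70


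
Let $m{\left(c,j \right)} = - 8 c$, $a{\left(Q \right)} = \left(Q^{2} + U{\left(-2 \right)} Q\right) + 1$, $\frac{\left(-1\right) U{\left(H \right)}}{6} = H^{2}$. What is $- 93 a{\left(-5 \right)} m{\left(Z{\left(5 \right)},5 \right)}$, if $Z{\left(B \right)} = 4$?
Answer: $434496$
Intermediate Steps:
$U{\left(H \right)} = - 6 H^{2}$
$a{\left(Q \right)} = 1 + Q^{2} - 24 Q$ ($a{\left(Q \right)} = \left(Q^{2} + - 6 \left(-2\right)^{2} Q\right) + 1 = \left(Q^{2} + \left(-6\right) 4 Q\right) + 1 = \left(Q^{2} - 24 Q\right) + 1 = 1 + Q^{2} - 24 Q$)
$- 93 a{\left(-5 \right)} m{\left(Z{\left(5 \right)},5 \right)} = - 93 \left(1 + \left(-5\right)^{2} - -120\right) \left(\left(-8\right) 4\right) = - 93 \left(1 + 25 + 120\right) \left(-32\right) = \left(-93\right) 146 \left(-32\right) = \left(-13578\right) \left(-32\right) = 434496$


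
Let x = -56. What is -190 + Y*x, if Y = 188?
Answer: -10718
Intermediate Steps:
-190 + Y*x = -190 + 188*(-56) = -190 - 10528 = -10718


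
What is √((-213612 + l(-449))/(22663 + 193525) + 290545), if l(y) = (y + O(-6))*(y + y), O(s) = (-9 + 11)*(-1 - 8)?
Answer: √69282240680042/15442 ≈ 539.02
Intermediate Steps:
O(s) = -18 (O(s) = 2*(-9) = -18)
l(y) = 2*y*(-18 + y) (l(y) = (y - 18)*(y + y) = (-18 + y)*(2*y) = 2*y*(-18 + y))
√((-213612 + l(-449))/(22663 + 193525) + 290545) = √((-213612 + 2*(-449)*(-18 - 449))/(22663 + 193525) + 290545) = √((-213612 + 2*(-449)*(-467))/216188 + 290545) = √((-213612 + 419366)*(1/216188) + 290545) = √(205754*(1/216188) + 290545) = √(102877/108094 + 290545) = √(31406274107/108094) = √69282240680042/15442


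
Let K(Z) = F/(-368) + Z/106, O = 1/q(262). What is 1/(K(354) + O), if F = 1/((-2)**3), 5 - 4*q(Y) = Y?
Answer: 40100224/133309109 ≈ 0.30081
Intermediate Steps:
q(Y) = 5/4 - Y/4
F = -1/8 (F = 1/(-8) = -1/8 ≈ -0.12500)
O = -4/257 (O = 1/(5/4 - 1/4*262) = 1/(5/4 - 131/2) = 1/(-257/4) = -4/257 ≈ -0.015564)
K(Z) = 1/2944 + Z/106 (K(Z) = -1/8/(-368) + Z/106 = -1/8*(-1/368) + Z*(1/106) = 1/2944 + Z/106)
1/(K(354) + O) = 1/((1/2944 + (1/106)*354) - 4/257) = 1/((1/2944 + 177/53) - 4/257) = 1/(521141/156032 - 4/257) = 1/(133309109/40100224) = 40100224/133309109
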